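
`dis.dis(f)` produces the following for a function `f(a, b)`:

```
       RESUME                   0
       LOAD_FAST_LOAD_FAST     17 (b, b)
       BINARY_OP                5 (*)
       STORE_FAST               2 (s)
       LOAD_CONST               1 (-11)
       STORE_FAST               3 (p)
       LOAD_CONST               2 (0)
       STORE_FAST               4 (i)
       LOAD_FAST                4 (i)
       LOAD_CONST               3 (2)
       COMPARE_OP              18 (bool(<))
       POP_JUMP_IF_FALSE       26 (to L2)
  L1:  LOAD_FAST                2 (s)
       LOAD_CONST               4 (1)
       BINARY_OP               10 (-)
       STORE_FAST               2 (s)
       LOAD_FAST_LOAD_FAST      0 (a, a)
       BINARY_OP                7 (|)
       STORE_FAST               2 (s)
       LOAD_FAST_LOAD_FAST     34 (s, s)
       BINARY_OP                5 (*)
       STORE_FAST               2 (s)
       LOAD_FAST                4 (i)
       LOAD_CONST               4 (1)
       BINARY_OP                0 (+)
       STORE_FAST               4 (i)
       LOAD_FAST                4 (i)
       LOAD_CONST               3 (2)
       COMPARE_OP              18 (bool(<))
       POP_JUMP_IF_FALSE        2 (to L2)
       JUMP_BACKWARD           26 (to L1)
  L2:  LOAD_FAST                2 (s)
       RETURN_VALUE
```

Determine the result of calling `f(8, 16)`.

LOAD_FAST_LOAD_FAST b,b → push 16,16. Stack: [16, 16]
BINARY_OP * → 16 * 16 = 256. Stack: [256]
STORE_FAST s → s=256. Stack: []
LOAD_CONST → push -11. Stack: [-11]
STORE_FAST p → p=-11. Stack: []
LOAD_CONST → push 0. Stack: [0]
STORE_FAST i → i=0. Stack: []
LOAD_FAST i → push 0. Stack: [0]
LOAD_CONST → push 2. Stack: [0, 2]
COMPARE_OP bool(<) → 0 vs 2 = True. Stack: [True]
POP_JUMP_IF_FALSE → pop True; no jump. Stack: []
LOAD_FAST s → push 256. Stack: [256]
LOAD_CONST → push 1. Stack: [256, 1]
BINARY_OP - → 256 - 1 = 255. Stack: [255]
STORE_FAST s → s=255. Stack: []
LOAD_FAST_LOAD_FAST a,a → push 8,8. Stack: [8, 8]
BINARY_OP | → 8 | 8 = 8. Stack: [8]
STORE_FAST s → s=8. Stack: []
LOAD_FAST_LOAD_FAST s,s → push 8,8. Stack: [8, 8]
BINARY_OP * → 8 * 8 = 64. Stack: [64]
STORE_FAST s → s=64. Stack: []
LOAD_FAST i → push 0. Stack: [0]
LOAD_CONST → push 1. Stack: [0, 1]
BINARY_OP + → 0 + 1 = 1. Stack: [1]
STORE_FAST i → i=1. Stack: []
LOAD_FAST i → push 1. Stack: [1]
LOAD_CONST → push 2. Stack: [1, 2]
COMPARE_OP bool(<) → 1 vs 2 = True. Stack: [True]
POP_JUMP_IF_FALSE → pop True; no jump. Stack: []
LOAD_FAST s → push 64. Stack: [64]
LOAD_CONST → push 1. Stack: [64, 1]
BINARY_OP - → 64 - 1 = 63. Stack: [63]
STORE_FAST s → s=63. Stack: []
LOAD_FAST_LOAD_FAST a,a → push 8,8. Stack: [8, 8]
BINARY_OP | → 8 | 8 = 8. Stack: [8]
STORE_FAST s → s=8. Stack: []
LOAD_FAST_LOAD_FAST s,s → push 8,8. Stack: [8, 8]
BINARY_OP * → 8 * 8 = 64. Stack: [64]
STORE_FAST s → s=64. Stack: []
LOAD_FAST i → push 1. Stack: [1]
LOAD_CONST → push 1. Stack: [1, 1]
BINARY_OP + → 1 + 1 = 2. Stack: [2]
STORE_FAST i → i=2. Stack: []
LOAD_FAST i → push 2. Stack: [2]
LOAD_CONST → push 2. Stack: [2, 2]
COMPARE_OP bool(<) → 2 vs 2 = False. Stack: [False]
POP_JUMP_IF_FALSE → pop False; jump. Stack: []
LOAD_FAST s → push 64. Stack: [64]
RETURN_VALUE → return 64.

64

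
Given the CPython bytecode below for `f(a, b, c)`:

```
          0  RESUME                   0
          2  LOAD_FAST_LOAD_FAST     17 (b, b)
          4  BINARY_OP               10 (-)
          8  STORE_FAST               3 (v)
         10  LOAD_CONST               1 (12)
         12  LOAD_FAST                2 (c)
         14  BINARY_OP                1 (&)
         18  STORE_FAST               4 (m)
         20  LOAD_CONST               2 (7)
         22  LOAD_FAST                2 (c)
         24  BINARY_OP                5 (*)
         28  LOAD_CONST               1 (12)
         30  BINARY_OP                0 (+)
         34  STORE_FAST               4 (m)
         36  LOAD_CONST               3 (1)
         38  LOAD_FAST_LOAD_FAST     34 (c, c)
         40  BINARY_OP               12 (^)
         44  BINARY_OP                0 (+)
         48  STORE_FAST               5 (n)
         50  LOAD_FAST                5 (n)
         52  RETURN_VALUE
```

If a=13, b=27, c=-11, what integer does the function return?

1

LOAD_FAST_LOAD_FAST b,b → push 27,27. Stack: [27, 27]
BINARY_OP - → 27 - 27 = 0. Stack: [0]
STORE_FAST v → v=0. Stack: []
LOAD_CONST → push 12. Stack: [12]
LOAD_FAST c → push -11. Stack: [12, -11]
BINARY_OP & → 12 & -11 = 4. Stack: [4]
STORE_FAST m → m=4. Stack: []
LOAD_CONST → push 7. Stack: [7]
LOAD_FAST c → push -11. Stack: [7, -11]
BINARY_OP * → 7 * -11 = -77. Stack: [-77]
LOAD_CONST → push 12. Stack: [-77, 12]
BINARY_OP + → -77 + 12 = -65. Stack: [-65]
STORE_FAST m → m=-65. Stack: []
LOAD_CONST → push 1. Stack: [1]
LOAD_FAST_LOAD_FAST c,c → push -11,-11. Stack: [1, -11, -11]
BINARY_OP ^ → -11 ^ -11 = 0. Stack: [1, 0]
BINARY_OP + → 1 + 0 = 1. Stack: [1]
STORE_FAST n → n=1. Stack: []
LOAD_FAST n → push 1. Stack: [1]
RETURN_VALUE → return 1.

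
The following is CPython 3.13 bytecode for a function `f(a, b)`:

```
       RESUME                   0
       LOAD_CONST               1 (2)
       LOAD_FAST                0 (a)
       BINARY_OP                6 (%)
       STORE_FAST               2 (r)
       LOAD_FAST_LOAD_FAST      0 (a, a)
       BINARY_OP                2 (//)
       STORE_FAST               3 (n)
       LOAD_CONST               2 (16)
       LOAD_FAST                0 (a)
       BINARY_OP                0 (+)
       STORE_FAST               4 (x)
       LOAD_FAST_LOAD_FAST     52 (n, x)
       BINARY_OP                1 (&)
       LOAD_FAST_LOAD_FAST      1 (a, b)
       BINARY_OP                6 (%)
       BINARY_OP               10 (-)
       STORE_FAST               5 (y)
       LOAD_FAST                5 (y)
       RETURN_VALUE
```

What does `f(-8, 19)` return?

-11

LOAD_CONST → push 2. Stack: [2]
LOAD_FAST a → push -8. Stack: [2, -8]
BINARY_OP % → 2 % -8 = -6. Stack: [-6]
STORE_FAST r → r=-6. Stack: []
LOAD_FAST_LOAD_FAST a,a → push -8,-8. Stack: [-8, -8]
BINARY_OP // → -8 // -8 = 1. Stack: [1]
STORE_FAST n → n=1. Stack: []
LOAD_CONST → push 16. Stack: [16]
LOAD_FAST a → push -8. Stack: [16, -8]
BINARY_OP + → 16 + -8 = 8. Stack: [8]
STORE_FAST x → x=8. Stack: []
LOAD_FAST_LOAD_FAST n,x → push 1,8. Stack: [1, 8]
BINARY_OP & → 1 & 8 = 0. Stack: [0]
LOAD_FAST_LOAD_FAST a,b → push -8,19. Stack: [0, -8, 19]
BINARY_OP % → -8 % 19 = 11. Stack: [0, 11]
BINARY_OP - → 0 - 11 = -11. Stack: [-11]
STORE_FAST y → y=-11. Stack: []
LOAD_FAST y → push -11. Stack: [-11]
RETURN_VALUE → return -11.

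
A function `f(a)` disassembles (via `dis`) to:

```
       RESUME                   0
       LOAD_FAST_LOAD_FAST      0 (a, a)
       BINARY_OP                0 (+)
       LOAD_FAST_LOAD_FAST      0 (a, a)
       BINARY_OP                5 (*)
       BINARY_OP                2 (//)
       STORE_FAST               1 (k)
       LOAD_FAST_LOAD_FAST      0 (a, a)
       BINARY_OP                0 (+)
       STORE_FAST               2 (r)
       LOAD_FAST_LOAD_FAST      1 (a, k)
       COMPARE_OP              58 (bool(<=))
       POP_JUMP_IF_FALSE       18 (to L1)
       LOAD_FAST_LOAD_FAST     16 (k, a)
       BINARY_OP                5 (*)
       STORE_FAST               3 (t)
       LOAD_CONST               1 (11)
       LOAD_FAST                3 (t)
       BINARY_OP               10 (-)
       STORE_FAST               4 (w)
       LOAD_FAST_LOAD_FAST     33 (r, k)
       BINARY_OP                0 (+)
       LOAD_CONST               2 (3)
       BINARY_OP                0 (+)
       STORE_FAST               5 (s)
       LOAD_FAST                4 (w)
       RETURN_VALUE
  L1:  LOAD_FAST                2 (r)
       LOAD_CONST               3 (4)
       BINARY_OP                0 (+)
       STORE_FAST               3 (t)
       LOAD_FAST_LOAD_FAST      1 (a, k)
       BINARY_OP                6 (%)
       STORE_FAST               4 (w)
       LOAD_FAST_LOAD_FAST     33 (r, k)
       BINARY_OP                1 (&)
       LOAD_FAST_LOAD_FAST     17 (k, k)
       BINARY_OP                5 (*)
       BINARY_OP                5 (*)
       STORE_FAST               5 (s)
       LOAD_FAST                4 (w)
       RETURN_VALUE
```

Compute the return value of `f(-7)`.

4

LOAD_FAST_LOAD_FAST a,a → push -7,-7. Stack: [-7, -7]
BINARY_OP + → -7 + -7 = -14. Stack: [-14]
LOAD_FAST_LOAD_FAST a,a → push -7,-7. Stack: [-14, -7, -7]
BINARY_OP * → -7 * -7 = 49. Stack: [-14, 49]
BINARY_OP // → -14 // 49 = -1. Stack: [-1]
STORE_FAST k → k=-1. Stack: []
LOAD_FAST_LOAD_FAST a,a → push -7,-7. Stack: [-7, -7]
BINARY_OP + → -7 + -7 = -14. Stack: [-14]
STORE_FAST r → r=-14. Stack: []
LOAD_FAST_LOAD_FAST a,k → push -7,-1. Stack: [-7, -1]
COMPARE_OP bool(<=) → -7 vs -1 = True. Stack: [True]
POP_JUMP_IF_FALSE → pop True; no jump. Stack: []
LOAD_FAST_LOAD_FAST k,a → push -1,-7. Stack: [-1, -7]
BINARY_OP * → -1 * -7 = 7. Stack: [7]
STORE_FAST t → t=7. Stack: []
LOAD_CONST → push 11. Stack: [11]
LOAD_FAST t → push 7. Stack: [11, 7]
BINARY_OP - → 11 - 7 = 4. Stack: [4]
STORE_FAST w → w=4. Stack: []
LOAD_FAST_LOAD_FAST r,k → push -14,-1. Stack: [-14, -1]
BINARY_OP + → -14 + -1 = -15. Stack: [-15]
LOAD_CONST → push 3. Stack: [-15, 3]
BINARY_OP + → -15 + 3 = -12. Stack: [-12]
STORE_FAST s → s=-12. Stack: []
LOAD_FAST w → push 4. Stack: [4]
RETURN_VALUE → return 4.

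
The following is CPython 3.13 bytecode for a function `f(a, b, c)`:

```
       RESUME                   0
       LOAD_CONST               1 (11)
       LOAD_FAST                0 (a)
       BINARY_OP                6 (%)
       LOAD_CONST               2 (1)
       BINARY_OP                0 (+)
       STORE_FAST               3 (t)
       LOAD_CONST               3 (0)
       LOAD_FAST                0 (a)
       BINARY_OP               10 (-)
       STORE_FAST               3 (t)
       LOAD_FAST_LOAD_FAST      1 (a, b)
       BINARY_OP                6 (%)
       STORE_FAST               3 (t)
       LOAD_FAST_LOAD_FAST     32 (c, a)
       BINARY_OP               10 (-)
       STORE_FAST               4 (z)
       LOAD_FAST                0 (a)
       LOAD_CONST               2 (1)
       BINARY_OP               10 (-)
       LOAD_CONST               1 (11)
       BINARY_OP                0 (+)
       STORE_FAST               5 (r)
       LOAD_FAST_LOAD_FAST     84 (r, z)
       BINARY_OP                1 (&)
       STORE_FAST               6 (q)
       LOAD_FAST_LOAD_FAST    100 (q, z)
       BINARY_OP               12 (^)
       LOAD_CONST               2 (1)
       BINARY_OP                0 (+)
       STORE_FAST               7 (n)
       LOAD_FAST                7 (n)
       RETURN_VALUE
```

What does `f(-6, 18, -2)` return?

LOAD_CONST → push 11. Stack: [11]
LOAD_FAST a → push -6. Stack: [11, -6]
BINARY_OP % → 11 % -6 = -1. Stack: [-1]
LOAD_CONST → push 1. Stack: [-1, 1]
BINARY_OP + → -1 + 1 = 0. Stack: [0]
STORE_FAST t → t=0. Stack: []
LOAD_CONST → push 0. Stack: [0]
LOAD_FAST a → push -6. Stack: [0, -6]
BINARY_OP - → 0 - -6 = 6. Stack: [6]
STORE_FAST t → t=6. Stack: []
LOAD_FAST_LOAD_FAST a,b → push -6,18. Stack: [-6, 18]
BINARY_OP % → -6 % 18 = 12. Stack: [12]
STORE_FAST t → t=12. Stack: []
LOAD_FAST_LOAD_FAST c,a → push -2,-6. Stack: [-2, -6]
BINARY_OP - → -2 - -6 = 4. Stack: [4]
STORE_FAST z → z=4. Stack: []
LOAD_FAST a → push -6. Stack: [-6]
LOAD_CONST → push 1. Stack: [-6, 1]
BINARY_OP - → -6 - 1 = -7. Stack: [-7]
LOAD_CONST → push 11. Stack: [-7, 11]
BINARY_OP + → -7 + 11 = 4. Stack: [4]
STORE_FAST r → r=4. Stack: []
LOAD_FAST_LOAD_FAST r,z → push 4,4. Stack: [4, 4]
BINARY_OP & → 4 & 4 = 4. Stack: [4]
STORE_FAST q → q=4. Stack: []
LOAD_FAST_LOAD_FAST q,z → push 4,4. Stack: [4, 4]
BINARY_OP ^ → 4 ^ 4 = 0. Stack: [0]
LOAD_CONST → push 1. Stack: [0, 1]
BINARY_OP + → 0 + 1 = 1. Stack: [1]
STORE_FAST n → n=1. Stack: []
LOAD_FAST n → push 1. Stack: [1]
RETURN_VALUE → return 1.

1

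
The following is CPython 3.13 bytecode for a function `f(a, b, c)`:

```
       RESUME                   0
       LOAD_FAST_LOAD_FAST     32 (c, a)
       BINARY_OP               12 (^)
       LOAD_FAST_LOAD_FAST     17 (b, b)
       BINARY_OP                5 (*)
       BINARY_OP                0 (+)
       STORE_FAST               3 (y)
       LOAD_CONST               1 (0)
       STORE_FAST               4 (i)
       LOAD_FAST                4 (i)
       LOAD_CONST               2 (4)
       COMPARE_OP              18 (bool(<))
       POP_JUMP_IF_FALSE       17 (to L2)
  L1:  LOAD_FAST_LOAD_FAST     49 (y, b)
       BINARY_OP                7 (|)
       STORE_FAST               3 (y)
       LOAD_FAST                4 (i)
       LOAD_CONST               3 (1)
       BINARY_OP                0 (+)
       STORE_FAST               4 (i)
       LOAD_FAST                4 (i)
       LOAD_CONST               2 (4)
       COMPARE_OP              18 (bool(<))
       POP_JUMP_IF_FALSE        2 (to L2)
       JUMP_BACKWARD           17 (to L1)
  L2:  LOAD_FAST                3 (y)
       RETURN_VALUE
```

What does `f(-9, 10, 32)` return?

LOAD_FAST_LOAD_FAST c,a → push 32,-9. Stack: [32, -9]
BINARY_OP ^ → 32 ^ -9 = -41. Stack: [-41]
LOAD_FAST_LOAD_FAST b,b → push 10,10. Stack: [-41, 10, 10]
BINARY_OP * → 10 * 10 = 100. Stack: [-41, 100]
BINARY_OP + → -41 + 100 = 59. Stack: [59]
STORE_FAST y → y=59. Stack: []
LOAD_CONST → push 0. Stack: [0]
STORE_FAST i → i=0. Stack: []
LOAD_FAST i → push 0. Stack: [0]
LOAD_CONST → push 4. Stack: [0, 4]
COMPARE_OP bool(<) → 0 vs 4 = True. Stack: [True]
POP_JUMP_IF_FALSE → pop True; no jump. Stack: []
LOAD_FAST_LOAD_FAST y,b → push 59,10. Stack: [59, 10]
BINARY_OP | → 59 | 10 = 59. Stack: [59]
STORE_FAST y → y=59. Stack: []
LOAD_FAST i → push 0. Stack: [0]
LOAD_CONST → push 1. Stack: [0, 1]
BINARY_OP + → 0 + 1 = 1. Stack: [1]
STORE_FAST i → i=1. Stack: []
LOAD_FAST i → push 1. Stack: [1]
LOAD_CONST → push 4. Stack: [1, 4]
COMPARE_OP bool(<) → 1 vs 4 = True. Stack: [True]
POP_JUMP_IF_FALSE → pop True; no jump. Stack: []
LOAD_FAST_LOAD_FAST y,b → push 59,10. Stack: [59, 10]
BINARY_OP | → 59 | 10 = 59. Stack: [59]
STORE_FAST y → y=59. Stack: []
LOAD_FAST i → push 1. Stack: [1]
LOAD_CONST → push 1. Stack: [1, 1]
BINARY_OP + → 1 + 1 = 2. Stack: [2]
STORE_FAST i → i=2. Stack: []
LOAD_FAST i → push 2. Stack: [2]
LOAD_CONST → push 4. Stack: [2, 4]
COMPARE_OP bool(<) → 2 vs 4 = True. Stack: [True]
POP_JUMP_IF_FALSE → pop True; no jump. Stack: []
LOAD_FAST_LOAD_FAST y,b → push 59,10. Stack: [59, 10]
BINARY_OP | → 59 | 10 = 59. Stack: [59]
STORE_FAST y → y=59. Stack: []
LOAD_FAST i → push 2. Stack: [2]
LOAD_CONST → push 1. Stack: [2, 1]
BINARY_OP + → 2 + 1 = 3. Stack: [3]
STORE_FAST i → i=3. Stack: []
LOAD_FAST i → push 3. Stack: [3]
LOAD_CONST → push 4. Stack: [3, 4]
COMPARE_OP bool(<) → 3 vs 4 = True. Stack: [True]
POP_JUMP_IF_FALSE → pop True; no jump. Stack: []
LOAD_FAST_LOAD_FAST y,b → push 59,10. Stack: [59, 10]
BINARY_OP | → 59 | 10 = 59. Stack: [59]
STORE_FAST y → y=59. Stack: []
LOAD_FAST i → push 3. Stack: [3]
LOAD_CONST → push 1. Stack: [3, 1]
BINARY_OP + → 3 + 1 = 4. Stack: [4]
STORE_FAST i → i=4. Stack: []
LOAD_FAST i → push 4. Stack: [4]
LOAD_CONST → push 4. Stack: [4, 4]
COMPARE_OP bool(<) → 4 vs 4 = False. Stack: [False]
POP_JUMP_IF_FALSE → pop False; jump. Stack: []
LOAD_FAST y → push 59. Stack: [59]
RETURN_VALUE → return 59.

59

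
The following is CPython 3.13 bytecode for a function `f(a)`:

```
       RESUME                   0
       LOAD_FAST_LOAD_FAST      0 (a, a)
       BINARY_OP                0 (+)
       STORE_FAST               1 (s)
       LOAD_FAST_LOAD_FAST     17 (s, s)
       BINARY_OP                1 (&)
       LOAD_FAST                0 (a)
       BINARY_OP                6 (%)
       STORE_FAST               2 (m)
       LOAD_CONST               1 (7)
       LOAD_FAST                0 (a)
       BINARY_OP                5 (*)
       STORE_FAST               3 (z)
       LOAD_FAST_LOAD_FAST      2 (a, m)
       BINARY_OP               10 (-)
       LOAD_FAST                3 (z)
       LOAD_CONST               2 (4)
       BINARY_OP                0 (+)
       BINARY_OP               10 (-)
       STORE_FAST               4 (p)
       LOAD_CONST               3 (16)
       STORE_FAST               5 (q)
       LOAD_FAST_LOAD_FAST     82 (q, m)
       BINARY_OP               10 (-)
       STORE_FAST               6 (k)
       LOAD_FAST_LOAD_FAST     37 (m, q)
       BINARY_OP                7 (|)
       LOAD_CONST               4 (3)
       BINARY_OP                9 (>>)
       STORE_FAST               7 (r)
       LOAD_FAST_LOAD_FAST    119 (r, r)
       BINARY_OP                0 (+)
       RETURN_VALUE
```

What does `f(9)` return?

LOAD_FAST_LOAD_FAST a,a → push 9,9. Stack: [9, 9]
BINARY_OP + → 9 + 9 = 18. Stack: [18]
STORE_FAST s → s=18. Stack: []
LOAD_FAST_LOAD_FAST s,s → push 18,18. Stack: [18, 18]
BINARY_OP & → 18 & 18 = 18. Stack: [18]
LOAD_FAST a → push 9. Stack: [18, 9]
BINARY_OP % → 18 % 9 = 0. Stack: [0]
STORE_FAST m → m=0. Stack: []
LOAD_CONST → push 7. Stack: [7]
LOAD_FAST a → push 9. Stack: [7, 9]
BINARY_OP * → 7 * 9 = 63. Stack: [63]
STORE_FAST z → z=63. Stack: []
LOAD_FAST_LOAD_FAST a,m → push 9,0. Stack: [9, 0]
BINARY_OP - → 9 - 0 = 9. Stack: [9]
LOAD_FAST z → push 63. Stack: [9, 63]
LOAD_CONST → push 4. Stack: [9, 63, 4]
BINARY_OP + → 63 + 4 = 67. Stack: [9, 67]
BINARY_OP - → 9 - 67 = -58. Stack: [-58]
STORE_FAST p → p=-58. Stack: []
LOAD_CONST → push 16. Stack: [16]
STORE_FAST q → q=16. Stack: []
LOAD_FAST_LOAD_FAST q,m → push 16,0. Stack: [16, 0]
BINARY_OP - → 16 - 0 = 16. Stack: [16]
STORE_FAST k → k=16. Stack: []
LOAD_FAST_LOAD_FAST m,q → push 0,16. Stack: [0, 16]
BINARY_OP | → 0 | 16 = 16. Stack: [16]
LOAD_CONST → push 3. Stack: [16, 3]
BINARY_OP >> → 16 >> 3 = 2. Stack: [2]
STORE_FAST r → r=2. Stack: []
LOAD_FAST_LOAD_FAST r,r → push 2,2. Stack: [2, 2]
BINARY_OP + → 2 + 2 = 4. Stack: [4]
RETURN_VALUE → return 4.

4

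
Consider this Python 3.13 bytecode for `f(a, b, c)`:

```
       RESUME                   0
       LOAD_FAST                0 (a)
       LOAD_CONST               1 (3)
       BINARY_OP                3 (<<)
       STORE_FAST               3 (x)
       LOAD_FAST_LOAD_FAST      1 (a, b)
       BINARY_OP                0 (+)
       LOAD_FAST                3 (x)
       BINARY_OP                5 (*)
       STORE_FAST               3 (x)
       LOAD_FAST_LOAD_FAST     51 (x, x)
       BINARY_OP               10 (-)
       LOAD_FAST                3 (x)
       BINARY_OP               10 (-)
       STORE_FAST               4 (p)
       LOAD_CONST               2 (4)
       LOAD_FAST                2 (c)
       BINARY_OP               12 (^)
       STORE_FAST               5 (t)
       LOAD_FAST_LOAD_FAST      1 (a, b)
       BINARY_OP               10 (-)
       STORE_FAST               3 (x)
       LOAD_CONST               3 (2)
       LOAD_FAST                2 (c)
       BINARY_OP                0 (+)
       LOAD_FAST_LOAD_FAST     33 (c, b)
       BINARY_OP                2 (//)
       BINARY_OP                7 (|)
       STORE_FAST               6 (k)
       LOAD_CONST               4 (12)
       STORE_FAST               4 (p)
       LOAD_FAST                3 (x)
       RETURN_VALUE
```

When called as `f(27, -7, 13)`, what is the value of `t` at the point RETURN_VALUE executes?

LOAD_FAST a → push 27. Stack: [27]
LOAD_CONST → push 3. Stack: [27, 3]
BINARY_OP << → 27 << 3 = 216. Stack: [216]
STORE_FAST x → x=216. Stack: []
LOAD_FAST_LOAD_FAST a,b → push 27,-7. Stack: [27, -7]
BINARY_OP + → 27 + -7 = 20. Stack: [20]
LOAD_FAST x → push 216. Stack: [20, 216]
BINARY_OP * → 20 * 216 = 4320. Stack: [4320]
STORE_FAST x → x=4320. Stack: []
LOAD_FAST_LOAD_FAST x,x → push 4320,4320. Stack: [4320, 4320]
BINARY_OP - → 4320 - 4320 = 0. Stack: [0]
LOAD_FAST x → push 4320. Stack: [0, 4320]
BINARY_OP - → 0 - 4320 = -4320. Stack: [-4320]
STORE_FAST p → p=-4320. Stack: []
LOAD_CONST → push 4. Stack: [4]
LOAD_FAST c → push 13. Stack: [4, 13]
BINARY_OP ^ → 4 ^ 13 = 9. Stack: [9]
STORE_FAST t → t=9. Stack: []
LOAD_FAST_LOAD_FAST a,b → push 27,-7. Stack: [27, -7]
BINARY_OP - → 27 - -7 = 34. Stack: [34]
STORE_FAST x → x=34. Stack: []
LOAD_CONST → push 2. Stack: [2]
LOAD_FAST c → push 13. Stack: [2, 13]
BINARY_OP + → 2 + 13 = 15. Stack: [15]
LOAD_FAST_LOAD_FAST c,b → push 13,-7. Stack: [15, 13, -7]
BINARY_OP // → 13 // -7 = -2. Stack: [15, -2]
BINARY_OP | → 15 | -2 = -1. Stack: [-1]
STORE_FAST k → k=-1. Stack: []
LOAD_CONST → push 12. Stack: [12]
STORE_FAST p → p=12. Stack: []
LOAD_FAST x → push 34. Stack: [34]
RETURN_VALUE → return 34.

9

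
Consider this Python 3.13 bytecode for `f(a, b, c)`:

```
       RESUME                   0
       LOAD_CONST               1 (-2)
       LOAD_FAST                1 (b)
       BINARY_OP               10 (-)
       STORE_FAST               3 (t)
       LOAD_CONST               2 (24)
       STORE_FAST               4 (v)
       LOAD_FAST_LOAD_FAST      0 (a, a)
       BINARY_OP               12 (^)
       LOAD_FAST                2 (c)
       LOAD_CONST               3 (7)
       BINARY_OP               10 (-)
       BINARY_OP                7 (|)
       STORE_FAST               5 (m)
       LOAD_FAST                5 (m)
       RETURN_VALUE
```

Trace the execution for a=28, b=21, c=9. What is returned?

LOAD_CONST → push -2. Stack: [-2]
LOAD_FAST b → push 21. Stack: [-2, 21]
BINARY_OP - → -2 - 21 = -23. Stack: [-23]
STORE_FAST t → t=-23. Stack: []
LOAD_CONST → push 24. Stack: [24]
STORE_FAST v → v=24. Stack: []
LOAD_FAST_LOAD_FAST a,a → push 28,28. Stack: [28, 28]
BINARY_OP ^ → 28 ^ 28 = 0. Stack: [0]
LOAD_FAST c → push 9. Stack: [0, 9]
LOAD_CONST → push 7. Stack: [0, 9, 7]
BINARY_OP - → 9 - 7 = 2. Stack: [0, 2]
BINARY_OP | → 0 | 2 = 2. Stack: [2]
STORE_FAST m → m=2. Stack: []
LOAD_FAST m → push 2. Stack: [2]
RETURN_VALUE → return 2.

2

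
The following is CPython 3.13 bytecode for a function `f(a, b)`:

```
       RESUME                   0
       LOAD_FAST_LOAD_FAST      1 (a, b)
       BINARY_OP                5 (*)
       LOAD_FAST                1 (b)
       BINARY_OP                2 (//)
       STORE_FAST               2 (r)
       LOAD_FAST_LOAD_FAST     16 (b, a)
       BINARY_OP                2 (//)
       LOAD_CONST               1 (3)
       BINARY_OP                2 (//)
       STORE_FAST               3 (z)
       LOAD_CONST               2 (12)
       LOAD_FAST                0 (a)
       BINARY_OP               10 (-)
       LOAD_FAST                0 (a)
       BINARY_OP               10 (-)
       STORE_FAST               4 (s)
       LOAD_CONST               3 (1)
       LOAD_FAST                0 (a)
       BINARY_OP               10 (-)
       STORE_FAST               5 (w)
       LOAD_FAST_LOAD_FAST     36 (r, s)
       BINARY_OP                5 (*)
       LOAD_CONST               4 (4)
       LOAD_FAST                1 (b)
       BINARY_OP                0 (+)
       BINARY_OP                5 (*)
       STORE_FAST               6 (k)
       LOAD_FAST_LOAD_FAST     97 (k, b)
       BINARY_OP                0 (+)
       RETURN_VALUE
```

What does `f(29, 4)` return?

LOAD_FAST_LOAD_FAST a,b → push 29,4. Stack: [29, 4]
BINARY_OP * → 29 * 4 = 116. Stack: [116]
LOAD_FAST b → push 4. Stack: [116, 4]
BINARY_OP // → 116 // 4 = 29. Stack: [29]
STORE_FAST r → r=29. Stack: []
LOAD_FAST_LOAD_FAST b,a → push 4,29. Stack: [4, 29]
BINARY_OP // → 4 // 29 = 0. Stack: [0]
LOAD_CONST → push 3. Stack: [0, 3]
BINARY_OP // → 0 // 3 = 0. Stack: [0]
STORE_FAST z → z=0. Stack: []
LOAD_CONST → push 12. Stack: [12]
LOAD_FAST a → push 29. Stack: [12, 29]
BINARY_OP - → 12 - 29 = -17. Stack: [-17]
LOAD_FAST a → push 29. Stack: [-17, 29]
BINARY_OP - → -17 - 29 = -46. Stack: [-46]
STORE_FAST s → s=-46. Stack: []
LOAD_CONST → push 1. Stack: [1]
LOAD_FAST a → push 29. Stack: [1, 29]
BINARY_OP - → 1 - 29 = -28. Stack: [-28]
STORE_FAST w → w=-28. Stack: []
LOAD_FAST_LOAD_FAST r,s → push 29,-46. Stack: [29, -46]
BINARY_OP * → 29 * -46 = -1334. Stack: [-1334]
LOAD_CONST → push 4. Stack: [-1334, 4]
LOAD_FAST b → push 4. Stack: [-1334, 4, 4]
BINARY_OP + → 4 + 4 = 8. Stack: [-1334, 8]
BINARY_OP * → -1334 * 8 = -10672. Stack: [-10672]
STORE_FAST k → k=-10672. Stack: []
LOAD_FAST_LOAD_FAST k,b → push -10672,4. Stack: [-10672, 4]
BINARY_OP + → -10672 + 4 = -10668. Stack: [-10668]
RETURN_VALUE → return -10668.

-10668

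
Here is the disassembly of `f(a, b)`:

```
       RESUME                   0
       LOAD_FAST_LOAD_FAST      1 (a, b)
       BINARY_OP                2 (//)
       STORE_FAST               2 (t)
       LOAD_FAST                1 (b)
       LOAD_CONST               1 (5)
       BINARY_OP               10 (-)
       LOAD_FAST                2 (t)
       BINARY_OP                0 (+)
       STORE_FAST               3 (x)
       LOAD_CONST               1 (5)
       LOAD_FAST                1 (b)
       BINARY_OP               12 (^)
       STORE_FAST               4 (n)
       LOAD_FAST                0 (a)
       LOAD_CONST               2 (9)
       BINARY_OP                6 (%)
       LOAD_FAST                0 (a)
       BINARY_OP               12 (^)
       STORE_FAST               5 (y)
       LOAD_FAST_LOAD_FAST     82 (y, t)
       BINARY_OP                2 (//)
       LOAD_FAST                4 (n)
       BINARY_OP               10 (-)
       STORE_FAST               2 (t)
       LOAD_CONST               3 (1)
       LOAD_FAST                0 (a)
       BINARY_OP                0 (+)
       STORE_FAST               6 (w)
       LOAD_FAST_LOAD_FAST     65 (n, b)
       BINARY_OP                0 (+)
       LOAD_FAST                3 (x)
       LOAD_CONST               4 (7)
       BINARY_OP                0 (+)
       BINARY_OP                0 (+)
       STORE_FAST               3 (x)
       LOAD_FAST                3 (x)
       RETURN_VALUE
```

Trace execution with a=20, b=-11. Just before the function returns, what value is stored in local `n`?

-16

LOAD_FAST_LOAD_FAST a,b → push 20,-11. Stack: [20, -11]
BINARY_OP // → 20 // -11 = -2. Stack: [-2]
STORE_FAST t → t=-2. Stack: []
LOAD_FAST b → push -11. Stack: [-11]
LOAD_CONST → push 5. Stack: [-11, 5]
BINARY_OP - → -11 - 5 = -16. Stack: [-16]
LOAD_FAST t → push -2. Stack: [-16, -2]
BINARY_OP + → -16 + -2 = -18. Stack: [-18]
STORE_FAST x → x=-18. Stack: []
LOAD_CONST → push 5. Stack: [5]
LOAD_FAST b → push -11. Stack: [5, -11]
BINARY_OP ^ → 5 ^ -11 = -16. Stack: [-16]
STORE_FAST n → n=-16. Stack: []
LOAD_FAST a → push 20. Stack: [20]
LOAD_CONST → push 9. Stack: [20, 9]
BINARY_OP % → 20 % 9 = 2. Stack: [2]
LOAD_FAST a → push 20. Stack: [2, 20]
BINARY_OP ^ → 2 ^ 20 = 22. Stack: [22]
STORE_FAST y → y=22. Stack: []
LOAD_FAST_LOAD_FAST y,t → push 22,-2. Stack: [22, -2]
BINARY_OP // → 22 // -2 = -11. Stack: [-11]
LOAD_FAST n → push -16. Stack: [-11, -16]
BINARY_OP - → -11 - -16 = 5. Stack: [5]
STORE_FAST t → t=5. Stack: []
LOAD_CONST → push 1. Stack: [1]
LOAD_FAST a → push 20. Stack: [1, 20]
BINARY_OP + → 1 + 20 = 21. Stack: [21]
STORE_FAST w → w=21. Stack: []
LOAD_FAST_LOAD_FAST n,b → push -16,-11. Stack: [-16, -11]
BINARY_OP + → -16 + -11 = -27. Stack: [-27]
LOAD_FAST x → push -18. Stack: [-27, -18]
LOAD_CONST → push 7. Stack: [-27, -18, 7]
BINARY_OP + → -18 + 7 = -11. Stack: [-27, -11]
BINARY_OP + → -27 + -11 = -38. Stack: [-38]
STORE_FAST x → x=-38. Stack: []
LOAD_FAST x → push -38. Stack: [-38]
RETURN_VALUE → return -38.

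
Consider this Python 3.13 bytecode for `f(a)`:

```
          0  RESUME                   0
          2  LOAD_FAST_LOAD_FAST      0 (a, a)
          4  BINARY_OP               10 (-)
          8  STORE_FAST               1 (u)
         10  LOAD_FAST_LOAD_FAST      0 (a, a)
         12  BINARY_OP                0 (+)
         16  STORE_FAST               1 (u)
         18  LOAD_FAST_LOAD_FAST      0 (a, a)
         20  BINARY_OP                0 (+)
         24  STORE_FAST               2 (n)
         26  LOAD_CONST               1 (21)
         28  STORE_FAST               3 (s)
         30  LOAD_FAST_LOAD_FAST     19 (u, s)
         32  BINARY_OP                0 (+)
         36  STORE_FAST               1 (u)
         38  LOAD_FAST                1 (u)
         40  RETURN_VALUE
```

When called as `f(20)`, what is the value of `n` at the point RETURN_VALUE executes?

40

LOAD_FAST_LOAD_FAST a,a → push 20,20. Stack: [20, 20]
BINARY_OP - → 20 - 20 = 0. Stack: [0]
STORE_FAST u → u=0. Stack: []
LOAD_FAST_LOAD_FAST a,a → push 20,20. Stack: [20, 20]
BINARY_OP + → 20 + 20 = 40. Stack: [40]
STORE_FAST u → u=40. Stack: []
LOAD_FAST_LOAD_FAST a,a → push 20,20. Stack: [20, 20]
BINARY_OP + → 20 + 20 = 40. Stack: [40]
STORE_FAST n → n=40. Stack: []
LOAD_CONST → push 21. Stack: [21]
STORE_FAST s → s=21. Stack: []
LOAD_FAST_LOAD_FAST u,s → push 40,21. Stack: [40, 21]
BINARY_OP + → 40 + 21 = 61. Stack: [61]
STORE_FAST u → u=61. Stack: []
LOAD_FAST u → push 61. Stack: [61]
RETURN_VALUE → return 61.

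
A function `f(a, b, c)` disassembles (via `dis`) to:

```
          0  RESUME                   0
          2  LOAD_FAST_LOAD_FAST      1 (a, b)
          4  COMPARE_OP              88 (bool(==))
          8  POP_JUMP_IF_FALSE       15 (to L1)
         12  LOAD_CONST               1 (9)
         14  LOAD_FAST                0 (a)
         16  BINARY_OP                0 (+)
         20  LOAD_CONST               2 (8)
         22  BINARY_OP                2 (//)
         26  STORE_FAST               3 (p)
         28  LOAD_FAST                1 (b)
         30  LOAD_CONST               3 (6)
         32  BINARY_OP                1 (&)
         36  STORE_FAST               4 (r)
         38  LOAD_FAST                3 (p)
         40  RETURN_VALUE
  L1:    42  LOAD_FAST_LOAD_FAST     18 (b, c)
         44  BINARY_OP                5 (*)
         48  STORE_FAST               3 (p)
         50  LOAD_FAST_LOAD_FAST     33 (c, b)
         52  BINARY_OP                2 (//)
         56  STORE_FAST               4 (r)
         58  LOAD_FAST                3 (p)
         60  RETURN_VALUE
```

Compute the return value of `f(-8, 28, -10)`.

-280

LOAD_FAST_LOAD_FAST a,b → push -8,28. Stack: [-8, 28]
COMPARE_OP bool(==) → -8 vs 28 = False. Stack: [False]
POP_JUMP_IF_FALSE → pop False; jump. Stack: []
LOAD_FAST_LOAD_FAST b,c → push 28,-10. Stack: [28, -10]
BINARY_OP * → 28 * -10 = -280. Stack: [-280]
STORE_FAST p → p=-280. Stack: []
LOAD_FAST_LOAD_FAST c,b → push -10,28. Stack: [-10, 28]
BINARY_OP // → -10 // 28 = -1. Stack: [-1]
STORE_FAST r → r=-1. Stack: []
LOAD_FAST p → push -280. Stack: [-280]
RETURN_VALUE → return -280.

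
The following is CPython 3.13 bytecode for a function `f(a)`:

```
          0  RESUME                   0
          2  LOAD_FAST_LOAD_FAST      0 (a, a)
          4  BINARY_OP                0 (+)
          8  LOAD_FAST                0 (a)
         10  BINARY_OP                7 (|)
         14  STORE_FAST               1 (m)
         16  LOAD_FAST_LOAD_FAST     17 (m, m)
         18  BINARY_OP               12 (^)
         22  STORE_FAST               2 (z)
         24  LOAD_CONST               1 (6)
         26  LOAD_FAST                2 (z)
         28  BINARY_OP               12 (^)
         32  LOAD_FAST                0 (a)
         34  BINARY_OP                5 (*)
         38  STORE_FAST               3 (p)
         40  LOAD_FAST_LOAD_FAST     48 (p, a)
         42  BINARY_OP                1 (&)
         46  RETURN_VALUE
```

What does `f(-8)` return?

-48

LOAD_FAST_LOAD_FAST a,a → push -8,-8. Stack: [-8, -8]
BINARY_OP + → -8 + -8 = -16. Stack: [-16]
LOAD_FAST a → push -8. Stack: [-16, -8]
BINARY_OP | → -16 | -8 = -8. Stack: [-8]
STORE_FAST m → m=-8. Stack: []
LOAD_FAST_LOAD_FAST m,m → push -8,-8. Stack: [-8, -8]
BINARY_OP ^ → -8 ^ -8 = 0. Stack: [0]
STORE_FAST z → z=0. Stack: []
LOAD_CONST → push 6. Stack: [6]
LOAD_FAST z → push 0. Stack: [6, 0]
BINARY_OP ^ → 6 ^ 0 = 6. Stack: [6]
LOAD_FAST a → push -8. Stack: [6, -8]
BINARY_OP * → 6 * -8 = -48. Stack: [-48]
STORE_FAST p → p=-48. Stack: []
LOAD_FAST_LOAD_FAST p,a → push -48,-8. Stack: [-48, -8]
BINARY_OP & → -48 & -8 = -48. Stack: [-48]
RETURN_VALUE → return -48.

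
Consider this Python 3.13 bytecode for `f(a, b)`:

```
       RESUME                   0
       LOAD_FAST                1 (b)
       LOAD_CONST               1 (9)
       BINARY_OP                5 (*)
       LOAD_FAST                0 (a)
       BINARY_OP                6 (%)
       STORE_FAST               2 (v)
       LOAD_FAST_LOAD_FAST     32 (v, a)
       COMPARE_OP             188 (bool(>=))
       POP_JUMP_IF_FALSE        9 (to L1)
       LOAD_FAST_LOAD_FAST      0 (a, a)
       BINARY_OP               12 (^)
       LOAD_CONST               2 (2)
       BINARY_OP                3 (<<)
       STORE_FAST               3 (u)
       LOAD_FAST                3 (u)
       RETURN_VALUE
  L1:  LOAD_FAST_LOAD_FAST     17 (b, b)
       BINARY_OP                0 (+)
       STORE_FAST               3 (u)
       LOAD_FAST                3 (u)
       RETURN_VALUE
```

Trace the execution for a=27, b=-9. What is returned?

LOAD_FAST b → push -9. Stack: [-9]
LOAD_CONST → push 9. Stack: [-9, 9]
BINARY_OP * → -9 * 9 = -81. Stack: [-81]
LOAD_FAST a → push 27. Stack: [-81, 27]
BINARY_OP % → -81 % 27 = 0. Stack: [0]
STORE_FAST v → v=0. Stack: []
LOAD_FAST_LOAD_FAST v,a → push 0,27. Stack: [0, 27]
COMPARE_OP bool(>=) → 0 vs 27 = False. Stack: [False]
POP_JUMP_IF_FALSE → pop False; jump. Stack: []
LOAD_FAST_LOAD_FAST b,b → push -9,-9. Stack: [-9, -9]
BINARY_OP + → -9 + -9 = -18. Stack: [-18]
STORE_FAST u → u=-18. Stack: []
LOAD_FAST u → push -18. Stack: [-18]
RETURN_VALUE → return -18.

-18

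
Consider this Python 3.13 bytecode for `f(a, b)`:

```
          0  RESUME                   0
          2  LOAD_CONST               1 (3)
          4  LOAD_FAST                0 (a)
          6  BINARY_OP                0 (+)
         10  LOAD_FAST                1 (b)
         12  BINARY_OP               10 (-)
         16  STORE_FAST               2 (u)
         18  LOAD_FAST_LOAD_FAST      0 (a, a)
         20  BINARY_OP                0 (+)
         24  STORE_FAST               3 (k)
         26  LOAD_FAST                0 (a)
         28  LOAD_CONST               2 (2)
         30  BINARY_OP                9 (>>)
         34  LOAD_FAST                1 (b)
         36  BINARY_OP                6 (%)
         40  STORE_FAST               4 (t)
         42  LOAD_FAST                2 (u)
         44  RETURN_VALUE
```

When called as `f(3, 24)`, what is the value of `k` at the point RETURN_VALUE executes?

LOAD_CONST → push 3. Stack: [3]
LOAD_FAST a → push 3. Stack: [3, 3]
BINARY_OP + → 3 + 3 = 6. Stack: [6]
LOAD_FAST b → push 24. Stack: [6, 24]
BINARY_OP - → 6 - 24 = -18. Stack: [-18]
STORE_FAST u → u=-18. Stack: []
LOAD_FAST_LOAD_FAST a,a → push 3,3. Stack: [3, 3]
BINARY_OP + → 3 + 3 = 6. Stack: [6]
STORE_FAST k → k=6. Stack: []
LOAD_FAST a → push 3. Stack: [3]
LOAD_CONST → push 2. Stack: [3, 2]
BINARY_OP >> → 3 >> 2 = 0. Stack: [0]
LOAD_FAST b → push 24. Stack: [0, 24]
BINARY_OP % → 0 % 24 = 0. Stack: [0]
STORE_FAST t → t=0. Stack: []
LOAD_FAST u → push -18. Stack: [-18]
RETURN_VALUE → return -18.

6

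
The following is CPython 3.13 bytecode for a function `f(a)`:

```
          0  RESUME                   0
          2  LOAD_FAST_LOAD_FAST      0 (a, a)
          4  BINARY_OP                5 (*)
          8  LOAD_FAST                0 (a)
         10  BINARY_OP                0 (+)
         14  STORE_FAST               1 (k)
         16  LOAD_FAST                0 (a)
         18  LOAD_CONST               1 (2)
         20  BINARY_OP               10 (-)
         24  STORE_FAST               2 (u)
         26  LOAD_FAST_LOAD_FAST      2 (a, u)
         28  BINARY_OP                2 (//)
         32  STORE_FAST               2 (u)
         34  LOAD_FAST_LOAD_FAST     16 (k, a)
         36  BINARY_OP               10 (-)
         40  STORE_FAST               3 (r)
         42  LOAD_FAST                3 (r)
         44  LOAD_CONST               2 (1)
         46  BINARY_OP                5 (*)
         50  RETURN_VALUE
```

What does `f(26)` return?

676

LOAD_FAST_LOAD_FAST a,a → push 26,26. Stack: [26, 26]
BINARY_OP * → 26 * 26 = 676. Stack: [676]
LOAD_FAST a → push 26. Stack: [676, 26]
BINARY_OP + → 676 + 26 = 702. Stack: [702]
STORE_FAST k → k=702. Stack: []
LOAD_FAST a → push 26. Stack: [26]
LOAD_CONST → push 2. Stack: [26, 2]
BINARY_OP - → 26 - 2 = 24. Stack: [24]
STORE_FAST u → u=24. Stack: []
LOAD_FAST_LOAD_FAST a,u → push 26,24. Stack: [26, 24]
BINARY_OP // → 26 // 24 = 1. Stack: [1]
STORE_FAST u → u=1. Stack: []
LOAD_FAST_LOAD_FAST k,a → push 702,26. Stack: [702, 26]
BINARY_OP - → 702 - 26 = 676. Stack: [676]
STORE_FAST r → r=676. Stack: []
LOAD_FAST r → push 676. Stack: [676]
LOAD_CONST → push 1. Stack: [676, 1]
BINARY_OP * → 676 * 1 = 676. Stack: [676]
RETURN_VALUE → return 676.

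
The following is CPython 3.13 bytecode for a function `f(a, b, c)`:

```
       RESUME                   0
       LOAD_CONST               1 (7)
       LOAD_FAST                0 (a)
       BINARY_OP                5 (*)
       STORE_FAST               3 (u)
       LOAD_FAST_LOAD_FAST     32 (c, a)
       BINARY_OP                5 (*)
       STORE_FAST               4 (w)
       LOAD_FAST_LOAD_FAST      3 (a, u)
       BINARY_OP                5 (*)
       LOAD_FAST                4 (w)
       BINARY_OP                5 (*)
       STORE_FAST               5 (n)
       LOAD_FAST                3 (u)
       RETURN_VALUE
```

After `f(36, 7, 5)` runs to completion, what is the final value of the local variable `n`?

1632960

LOAD_CONST → push 7. Stack: [7]
LOAD_FAST a → push 36. Stack: [7, 36]
BINARY_OP * → 7 * 36 = 252. Stack: [252]
STORE_FAST u → u=252. Stack: []
LOAD_FAST_LOAD_FAST c,a → push 5,36. Stack: [5, 36]
BINARY_OP * → 5 * 36 = 180. Stack: [180]
STORE_FAST w → w=180. Stack: []
LOAD_FAST_LOAD_FAST a,u → push 36,252. Stack: [36, 252]
BINARY_OP * → 36 * 252 = 9072. Stack: [9072]
LOAD_FAST w → push 180. Stack: [9072, 180]
BINARY_OP * → 9072 * 180 = 1632960. Stack: [1632960]
STORE_FAST n → n=1632960. Stack: []
LOAD_FAST u → push 252. Stack: [252]
RETURN_VALUE → return 252.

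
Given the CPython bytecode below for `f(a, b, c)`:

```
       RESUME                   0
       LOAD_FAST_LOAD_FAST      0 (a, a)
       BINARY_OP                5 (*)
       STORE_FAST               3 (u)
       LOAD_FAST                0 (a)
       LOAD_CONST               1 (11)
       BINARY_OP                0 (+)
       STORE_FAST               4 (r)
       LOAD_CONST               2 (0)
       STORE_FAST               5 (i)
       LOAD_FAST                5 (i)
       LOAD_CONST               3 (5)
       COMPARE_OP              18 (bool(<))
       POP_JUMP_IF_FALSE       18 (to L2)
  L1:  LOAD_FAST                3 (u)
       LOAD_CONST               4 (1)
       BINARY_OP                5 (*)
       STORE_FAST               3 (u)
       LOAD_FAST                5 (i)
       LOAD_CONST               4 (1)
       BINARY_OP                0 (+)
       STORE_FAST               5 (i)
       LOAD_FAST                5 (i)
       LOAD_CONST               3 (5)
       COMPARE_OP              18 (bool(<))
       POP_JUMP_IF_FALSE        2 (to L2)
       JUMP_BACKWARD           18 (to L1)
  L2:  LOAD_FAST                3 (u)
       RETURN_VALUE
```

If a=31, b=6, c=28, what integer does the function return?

LOAD_FAST_LOAD_FAST a,a → push 31,31
BINARY_OP * → 31 * 31 = 961
STORE_FAST u → u=961
LOAD_FAST a → push 31
LOAD_CONST → push 11
BINARY_OP + → 31 + 11 = 42
STORE_FAST r → r=42
LOAD_CONST → push 0
STORE_FAST i → i=0
LOAD_FAST i → push 0
LOAD_CONST → push 5
COMPARE_OP bool(<) → 0 vs 5 = True
POP_JUMP_IF_FALSE → pop True; no jump
LOAD_FAST u → push 961
LOAD_CONST → push 1
BINARY_OP * → 961 * 1 = 961
STORE_FAST u → u=961
LOAD_FAST i → push 0
LOAD_CONST → push 1
BINARY_OP + → 0 + 1 = 1
STORE_FAST i → i=1
LOAD_FAST i → push 1
LOAD_CONST → push 5
COMPARE_OP bool(<) → 1 vs 5 = True
POP_JUMP_IF_FALSE → pop True; no jump
LOAD_FAST u → push 961
LOAD_CONST → push 1
BINARY_OP * → 961 * 1 = 961
STORE_FAST u → u=961
LOAD_FAST i → push 1
LOAD_CONST → push 1
BINARY_OP + → 1 + 1 = 2
STORE_FAST i → i=2
LOAD_FAST i → push 2
LOAD_CONST → push 5
COMPARE_OP bool(<) → 2 vs 5 = True
POP_JUMP_IF_FALSE → pop True; no jump
LOAD_FAST u → push 961
LOAD_CONST → push 1
BINARY_OP * → 961 * 1 = 961
STORE_FAST u → u=961
LOAD_FAST i → push 2
LOAD_CONST → push 1
BINARY_OP + → 2 + 1 = 3
STORE_FAST i → i=3
LOAD_FAST i → push 3
LOAD_CONST → push 5
COMPARE_OP bool(<) → 3 vs 5 = True
POP_JUMP_IF_FALSE → pop True; no jump
LOAD_FAST u → push 961
LOAD_CONST → push 1
BINARY_OP * → 961 * 1 = 961
STORE_FAST u → u=961
LOAD_FAST i → push 3
LOAD_CONST → push 1
BINARY_OP + → 3 + 1 = 4
STORE_FAST i → i=4
LOAD_FAST i → push 4
LOAD_CONST → push 5
COMPARE_OP bool(<) → 4 vs 5 = True
POP_JUMP_IF_FALSE → pop True; no jump
LOAD_FAST u → push 961
LOAD_CONST → push 1
BINARY_OP * → 961 * 1 = 961
STORE_FAST u → u=961
LOAD_FAST i → push 4
LOAD_CONST → push 1
BINARY_OP + → 4 + 1 = 5
STORE_FAST i → i=5
LOAD_FAST i → push 5
LOAD_CONST → push 5
COMPARE_OP bool(<) → 5 vs 5 = False
POP_JUMP_IF_FALSE → pop False; jump
LOAD_FAST u → push 961
RETURN_VALUE → return 961.

961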